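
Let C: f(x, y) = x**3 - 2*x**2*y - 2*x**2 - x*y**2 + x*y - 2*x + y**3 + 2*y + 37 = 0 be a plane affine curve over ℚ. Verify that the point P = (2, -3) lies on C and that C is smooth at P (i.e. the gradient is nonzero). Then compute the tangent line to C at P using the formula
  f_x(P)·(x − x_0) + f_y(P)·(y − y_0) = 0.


Tangent line at P: 14*x + 35*y + 77 = 0.

Step 1: f(2, -3) = 0, so P lies on C.
Step 2: partial derivatives
  f_x(x, y) = 3*x**2 - 4*x*y - 4*x - y**2 + y - 2, f_y(x, y) = -2*x**2 - 2*x*y + x + 3*y**2 + 2.
  f_x(P) = 14, f_y(P) = 35 (gradient nonzero, so P is smooth).
Step 3: tangent line at P: 14·(x − 2) + 35·(y − -3) = 0.
Expanding: 14*x + 35*y + 77 = 0.


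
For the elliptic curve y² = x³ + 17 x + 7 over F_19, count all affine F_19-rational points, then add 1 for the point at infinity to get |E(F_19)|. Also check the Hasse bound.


Affine points = {(0, 8), (0, 11), (1, 5), (1, 14), (2, 7), (2, 12), (3, 3), (3, 16), (4, 5), (4, 14), (8, 3), (8, 16), (11, 9), (11, 10), (12, 1), (12, 18), (14, 5), (14, 14), (16, 9), (16, 10)}; affine count = 20; |E(F_19)| = 21.

Discriminant check: Δ ∝ 4a³ + 27b² = 4·17³ + 27·7² = 4·4913 + 27·49 ≡ 18 (mod 19). Nonzero ⇒ E is nonsingular.
For each x ∈ F_19, compute rhs = x³ + 17·x + 7 mod 19, then count y ∈ F_19 with y² ≡ rhs.
  x = 0: rhs = 7, matching y values: 8, 11 (2 points).
  x = 1: rhs = 6, matching y values: 5, 14 (2 points).
  x = 2: rhs = 11, matching y values: 7, 12 (2 points).
  x = 3: rhs = 9, matching y values: 3, 16 (2 points).
  x = 4: rhs = 6, matching y values: 5, 14 (2 points).
  x = 5: rhs = 8, matching y values: none (0 points).
  x = 6: rhs = 2, matching y values: none (0 points).
  x = 7: rhs = 13, matching y values: none (0 points).
  x = 8: rhs = 9, matching y values: 3, 16 (2 points).
  x = 9: rhs = 15, matching y values: none (0 points).
  x = 10: rhs = 18, matching y values: none (0 points).
  x = 11: rhs = 5, matching y values: 9, 10 (2 points).
  x = 12: rhs = 1, matching y values: 1, 18 (2 points).
  x = 13: rhs = 12, matching y values: none (0 points).
  x = 14: rhs = 6, matching y values: 5, 14 (2 points).
  x = 15: rhs = 8, matching y values: none (0 points).
  x = 16: rhs = 5, matching y values: 9, 10 (2 points).
  x = 17: rhs = 3, matching y values: none (0 points).
  x = 18: rhs = 8, matching y values: none (0 points).
Total affine count: 20.
Full point count |E(F_19)| = 20 + 1 = 21.
Hasse bound: |21 − (19+1)| = |1| = 1 ≤ 2√19 ≈ 8.7178 ✓.


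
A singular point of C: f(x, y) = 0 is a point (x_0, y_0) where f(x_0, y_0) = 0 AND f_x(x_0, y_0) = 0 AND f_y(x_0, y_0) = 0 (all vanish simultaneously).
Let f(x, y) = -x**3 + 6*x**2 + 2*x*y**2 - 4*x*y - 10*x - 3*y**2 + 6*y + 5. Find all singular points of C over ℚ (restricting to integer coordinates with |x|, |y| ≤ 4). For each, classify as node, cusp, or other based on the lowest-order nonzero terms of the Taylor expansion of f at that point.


Singular points: {(2, 1)}; classification: cusp.

Compute partial derivatives:
  f_x = -3*x**2 + 12*x + 2*y**2 - 4*y - 10.
  f_y = 4*x*y - 4*x - 6*y + 6.
Scan x_0 ∈ {−4, ..., 4}. For each x_0, f_y(x_0, y) is a polynomial in y; find its integer roots y ∈ {−4, ..., 4}, then test f_x and f at those candidates.
  x = -4: f_y(-4, y) = 22 - 22*y; vanishes at y ∈ {1}. (-4, 1): f_x = -108 ≠ 0.
  x = -3: f_y(-3, y) = 18 - 18*y; vanishes at y ∈ {1}. (-3, 1): f_x = -75 ≠ 0.
  x = -2: f_y(-2, y) = 14 - 14*y; vanishes at y ∈ {1}. (-2, 1): f_x = -48 ≠ 0.
  x = -1: f_y(-1, y) = 10 - 10*y; vanishes at y ∈ {1}. (-1, 1): f_x = -27 ≠ 0.
  x = 0: f_y(0, y) = 6 - 6*y; vanishes at y ∈ {1}. (0, 1): f_x = -12 ≠ 0.
  x = 1: f_y(1, y) = 2 - 2*y; vanishes at y ∈ {1}. (1, 1): f_x = -3 ≠ 0.
  x = 2: f_y(2, y) = 2*y - 2; vanishes at y ∈ {1}. (2, 1): f_x = 0, f = 0 — SINGULAR.
  x = 3: f_y(3, y) = 6*y - 6; vanishes at y ∈ {1}. (3, 1): f_x = -3 ≠ 0.
  x = 4: f_y(4, y) = 10*y - 10; vanishes at y ∈ {1}. (4, 1): f_x = -12 ≠ 0.
Only singular point on the grid: (2, 1).
Classify: substitute x = 2 + u, y = 1 + v and expand: f = -u**3 + 2*u*v**2 + v**2.
No constant or linear terms (consistent with a singular point). Quadratic part: v**2. Cubic part: -u**3 + 2*u*v**2.
The quadratic part v**2 is a perfect square, so there is a single (double) tangent line v = 0, i.e. y = 1. Restricting the cubic part to that line (v = 0) leaves -u**3 ≠ 0, so f is not divisible by v and the branch is v² ≈ u**3 to lowest order — this is a cusp.
Classification: cusp.


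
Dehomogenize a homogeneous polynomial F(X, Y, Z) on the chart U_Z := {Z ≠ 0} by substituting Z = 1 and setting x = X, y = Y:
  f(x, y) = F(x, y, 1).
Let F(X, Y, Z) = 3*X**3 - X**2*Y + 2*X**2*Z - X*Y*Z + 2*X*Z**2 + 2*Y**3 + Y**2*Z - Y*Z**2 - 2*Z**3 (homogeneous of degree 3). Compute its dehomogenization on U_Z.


f(x, y) = 3*x**3 - x**2*y + 2*x**2 - x*y + 2*x + 2*y**3 + y**2 - y - 2

On U_Z we set Z = 1. Each monomial c·X^i·Y^j·Z^k in F becomes c·x^i·y^j·1^k = c·x^i·y^j.
Substituting Z = 1: F(X, Y, 1) = 3*x**3 - x**2*y + 2*x**2 - x*y + 2*x + 2*y**3 + y**2 - y - 2.
Note: deg(f) ≤ deg(F) = 3; strict inequality happens when F is divisible by Z (lost terms).


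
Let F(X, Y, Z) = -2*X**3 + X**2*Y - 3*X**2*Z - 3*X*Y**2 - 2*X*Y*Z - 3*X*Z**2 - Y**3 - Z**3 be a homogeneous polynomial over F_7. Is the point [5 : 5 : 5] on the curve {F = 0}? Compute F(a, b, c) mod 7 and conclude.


F(5,5,5) ≡ 0 (mod 7); P is on the curve.

Evaluate F(5, 5, 5) term-by-term (mod 7).
  -2*X**3 ↦ -2·125·1·1 = -250
  X**2*Y ↦ 1·25·5·1 = 125
  -3*X**2*Z ↦ -3·25·1·5 = -375
  -3*X*Y**2 ↦ -3·5·25·1 = -375
  -2*X*Y*Z ↦ -2·5·5·5 = -250
  -3*X*Z**2 ↦ -3·5·1·25 = -375
  -Y**3 ↦ -1·1·125·1 = -125
  -Z**3 ↦ -1·1·1·125 = -125
Sum: F(5, 5, 5) = (-250) + (125) + (-375) + (-375) + (-250) + (-375) + (-125) + (-125) = -1750.
Reducing mod 7: -1750 ≡ 0 (mod 7).
Since F(a, b, c) ≡ 0 (mod 7), P lies on the curve.


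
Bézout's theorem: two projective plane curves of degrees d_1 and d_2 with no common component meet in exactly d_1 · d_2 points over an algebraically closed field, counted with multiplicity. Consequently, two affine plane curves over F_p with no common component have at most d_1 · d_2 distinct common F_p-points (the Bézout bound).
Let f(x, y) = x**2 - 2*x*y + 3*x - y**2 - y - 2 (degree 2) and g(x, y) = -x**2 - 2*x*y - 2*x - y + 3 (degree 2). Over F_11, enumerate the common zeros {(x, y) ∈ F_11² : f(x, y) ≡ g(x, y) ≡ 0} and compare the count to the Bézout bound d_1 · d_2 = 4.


Common zeros: {(4, 5)}; count = 1; Bézout bound = 4.

deg(f) = 2, deg(g) = 2, so Bézout bound = 4.
Scan x ∈ F_11. For each x, list the y ∈ F_11 with f(x, y) ≡ 0 and those with g(x, y) ≡ 0 (mod 11); the common zeros in that column are the intersection.
  x = 0: f ≡ 0 at y ∈ {4, 6}; g ≡ 0 at y ∈ {3}; common: ∅.
  x = 1: f ≡ 0 at y ∈ ∅; g ≡ 0 at y ∈ {0}; common: ∅.
  x = 2: f ≡ 0 at y ∈ ∅; g ≡ 0 at y ∈ {10}; common: ∅.
  x = 3: f ≡ 0 at y ∈ {5, 10}; g ≡ 0 at y ∈ {3}; common: ∅.
  x = 4: f ≡ 0 at y ∈ {5, 8}; g ≡ 0 at y ∈ {5}; common: {5}.
  x = 5: f ≡ 0 at y ∈ {4, 7}; g ≡ 0 at y ∈ ∅; common: ∅.
  x = 6: f ≡ 0 at y ∈ {2, 7}; g ≡ 0 at y ∈ {5}; common: ∅.
  x = 7: f ≡ 0 at y ∈ ∅; g ≡ 0 at y ∈ {7}; common: ∅.
  x = 8: f ≡ 0 at y ∈ ∅; g ≡ 0 at y ∈ {0}; common: ∅.
  x = 9: f ≡ 0 at y ∈ {6, 8}; g ≡ 0 at y ∈ {10}; common: ∅.
  x = 10: f ≡ 0 at y ∈ ∅; g ≡ 0 at y ∈ {7}; common: ∅.
Collecting: common zeros = {(4, 5)}, so the count is 1.
Comparison with the Bézout bound: 1 ≤ 4 = deg(f)·deg(g), as expected for curves with no common component (the affine F_11-count falls short of the bound because intersections may lie at infinity, over extension fields, or carry multiplicity).


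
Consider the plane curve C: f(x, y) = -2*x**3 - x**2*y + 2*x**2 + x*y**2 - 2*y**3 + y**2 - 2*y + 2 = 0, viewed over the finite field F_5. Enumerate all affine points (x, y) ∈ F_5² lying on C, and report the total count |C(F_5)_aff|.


Affine F_5-points: {(2, 4), (3, 3)}; count = 2.

For each of the 25 pairs (x, y) ∈ F_5², evaluate f(x, y) mod 5. Record the zeros.
  x = 0: [0↦2, 1↦4, 2↦1, 3↦1, 4↦2]  zeros at y ∈ ∅
  x = 1: [0↦2, 1↦4, 2↦3, 3↦2, 4↦4]  zeros at y ∈ ∅
  x = 2: [0↦4, 1↦4, 2↦3, 3↦4, 4↦0]  zeros at y ∈ {4}
  x = 3: [0↦1, 1↦2, 2↦4, 3↦0, 4↦3]  zeros at y ∈ {3}
  x = 4: [0↦1, 1↦1, 2↦4, 3↦3, 4↦1]  zeros at y ∈ ∅
Collecting zeros: affine points = {(2, 4), (3, 3)}.
Total count |C(F_5)_aff| = 2.


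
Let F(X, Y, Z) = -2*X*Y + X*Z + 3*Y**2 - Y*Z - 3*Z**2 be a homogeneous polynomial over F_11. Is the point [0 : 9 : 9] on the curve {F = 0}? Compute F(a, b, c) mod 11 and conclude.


F(0,9,9) ≡ 7 (mod 11); P is NOT on the curve.

Evaluate F(0, 9, 9) term-by-term (mod 11).
  -2*X*Y ↦ -2·0·9·1 = 0
  X*Z ↦ 1·0·1·9 = 0
  3*Y**2 ↦ 3·1·81·1 = 243
  -Y*Z ↦ -1·1·9·9 = -81
  -3*Z**2 ↦ -3·1·1·81 = -243
Sum: F(0, 9, 9) = (0) + (0) + (243) + (-81) + (-243) = -81.
Reducing mod 11: -81 ≡ 7 (mod 11).
Since F(a, b, c) ≡ 7 ≠ 0 (mod 11), P does NOT lie on the curve.


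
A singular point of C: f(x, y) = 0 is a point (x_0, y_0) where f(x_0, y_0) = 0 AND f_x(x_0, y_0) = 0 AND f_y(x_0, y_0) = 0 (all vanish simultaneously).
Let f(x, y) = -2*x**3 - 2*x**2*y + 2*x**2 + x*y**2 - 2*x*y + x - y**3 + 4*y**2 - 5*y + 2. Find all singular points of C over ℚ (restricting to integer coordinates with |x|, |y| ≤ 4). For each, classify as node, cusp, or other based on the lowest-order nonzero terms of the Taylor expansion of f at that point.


Singular points: {(0, 1)}; classification: cusp.

Compute partial derivatives:
  f_x = -6*x**2 - 4*x*y + 4*x + y**2 - 2*y + 1.
  f_y = -2*x**2 + 2*x*y - 2*x - 3*y**2 + 8*y - 5.
Scan x_0 ∈ {−4, ..., 4}. For each x_0, f_y(x_0, y) is a polynomial in y; find its integer roots y ∈ {−4, ..., 4}, then test f_x and f at those candidates.
  x = -4: f_y(-4, y) = -3*y**2 - 29; no integer root y with |y| ≤ 4.
  x = -3: f_y(-3, y) = -3*y**2 + 2*y - 17; no integer root y with |y| ≤ 4.
  x = -2: f_y(-2, y) = -3*y**2 + 4*y - 9; no integer root y with |y| ≤ 4.
  x = -1: f_y(-1, y) = -3*y**2 + 6*y - 5; no integer root y with |y| ≤ 4.
  x = 0: f_y(0, y) = -3*y**2 + 8*y - 5; vanishes at y ∈ {1}. (0, 1): f_x = 0, f = 0 — SINGULAR.
  x = 1: f_y(1, y) = -3*y**2 + 10*y - 9; no integer root y with |y| ≤ 4.
  x = 2: f_y(2, y) = -3*y**2 + 12*y - 17; no integer root y with |y| ≤ 4.
  x = 3: f_y(3, y) = -3*y**2 + 14*y - 29; no integer root y with |y| ≤ 4.
  x = 4: f_y(4, y) = -3*y**2 + 16*y - 45; no integer root y with |y| ≤ 4.
Only singular point on the grid: (0, 1).
Classify: substitute x = 0 + u, y = 1 + v and expand: f = -2*u**3 - 2*u**2*v + u*v**2 - v**3 + v**2.
No constant or linear terms (consistent with a singular point). Quadratic part: v**2. Cubic part: -2*u**3 - 2*u**2*v + u*v**2 - v**3.
The quadratic part v**2 is a perfect square, so there is a single (double) tangent line v = 0, i.e. y = 1. Restricting the cubic part to that line (v = 0) leaves -2*u**3 ≠ 0, so f is not divisible by v and the branch is v² ≈ 2*u**3 to lowest order — this is a cusp.
Classification: cusp.


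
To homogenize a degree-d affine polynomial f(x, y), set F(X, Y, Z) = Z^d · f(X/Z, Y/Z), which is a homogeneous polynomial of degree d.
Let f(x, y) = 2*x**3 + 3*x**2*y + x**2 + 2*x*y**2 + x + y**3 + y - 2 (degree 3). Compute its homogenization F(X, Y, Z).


F(X, Y, Z) = 2*X**3 + 3*X**2*Y + X**2*Z + 2*X*Y**2 + X*Z**2 + Y**3 + Y*Z**2 - 2*Z**3

deg(f) = 3.
Substitute x = X/Z, y = Y/Z into f, then multiply by Z^3.
  monomial 2·x^3·y^0 ↦ 2·X^3·Y^0·Z^0.
  monomial 3·x^2·y^1 ↦ 3·X^2·Y^1·Z^0.
  monomial 1·x^2·y^0 ↦ 1·X^2·Y^0·Z^1.
  monomial 2·x^1·y^2 ↦ 2·X^1·Y^2·Z^0.
  monomial 1·x^1·y^0 ↦ 1·X^1·Y^0·Z^2.
  monomial 1·x^0·y^3 ↦ 1·X^0·Y^3·Z^0.
  monomial 1·x^0·y^1 ↦ 1·X^0·Y^1·Z^2.
  monomial -2·x^0·y^0 ↦ -2·X^0·Y^0·Z^3.
Collecting: F(X, Y, Z) = 2*X**3 + 3*X**2*Y + X**2*Z + 2*X*Y**2 + X*Z**2 + Y**3 + Y*Z**2 - 2*Z**3.


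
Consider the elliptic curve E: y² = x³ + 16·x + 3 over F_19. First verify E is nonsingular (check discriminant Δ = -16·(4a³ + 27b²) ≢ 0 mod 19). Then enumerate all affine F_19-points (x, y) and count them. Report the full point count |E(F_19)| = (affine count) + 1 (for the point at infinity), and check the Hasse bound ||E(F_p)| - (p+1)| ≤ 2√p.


Affine points = {(1, 1), (1, 18), (2, 9), (2, 10), (4, 6), (4, 13), (6, 7), (6, 12), (8, 4), (8, 15), (10, 2), (10, 17), (11, 3), (11, 16), (12, 2), (12, 17), (14, 8), (14, 11), (16, 2), (16, 17), (17, 1), (17, 18), (18, 9), (18, 10)}; affine count = 24; |E(F_19)| = 25.

Discriminant check: Δ ∝ 4a³ + 27b² = 4·16³ + 27·3² = 4·4096 + 27·9 ≡ 2 (mod 19). Nonzero ⇒ E is nonsingular.
For each x ∈ F_19, compute rhs = x³ + 16·x + 3 mod 19, then count y ∈ F_19 with y² ≡ rhs.
  x = 0: rhs = 3, matching y values: none (0 points).
  x = 1: rhs = 1, matching y values: 1, 18 (2 points).
  x = 2: rhs = 5, matching y values: 9, 10 (2 points).
  x = 3: rhs = 2, matching y values: none (0 points).
  x = 4: rhs = 17, matching y values: 6, 13 (2 points).
  x = 5: rhs = 18, matching y values: none (0 points).
  x = 6: rhs = 11, matching y values: 7, 12 (2 points).
  x = 7: rhs = 2, matching y values: none (0 points).
  x = 8: rhs = 16, matching y values: 4, 15 (2 points).
  x = 9: rhs = 2, matching y values: none (0 points).
  x = 10: rhs = 4, matching y values: 2, 17 (2 points).
  x = 11: rhs = 9, matching y values: 3, 16 (2 points).
  x = 12: rhs = 4, matching y values: 2, 17 (2 points).
  x = 13: rhs = 14, matching y values: none (0 points).
  x = 14: rhs = 7, matching y values: 8, 11 (2 points).
  x = 15: rhs = 8, matching y values: none (0 points).
  x = 16: rhs = 4, matching y values: 2, 17 (2 points).
  x = 17: rhs = 1, matching y values: 1, 18 (2 points).
  x = 18: rhs = 5, matching y values: 9, 10 (2 points).
Total affine count: 24.
Full point count |E(F_19)| = 24 + 1 = 25.
Hasse bound: |25 − (19+1)| = |5| = 5 ≤ 2√19 ≈ 8.7178 ✓.


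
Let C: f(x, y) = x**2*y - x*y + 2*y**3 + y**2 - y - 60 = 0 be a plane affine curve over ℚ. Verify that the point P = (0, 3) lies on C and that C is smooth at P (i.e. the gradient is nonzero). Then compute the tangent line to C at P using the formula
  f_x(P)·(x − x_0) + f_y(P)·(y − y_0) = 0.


Tangent line at P: -3*x + 59*y - 177 = 0.

Step 1: f(0, 3) = 0, so P lies on C.
Step 2: partial derivatives
  f_x(x, y) = 2*x*y - y, f_y(x, y) = x**2 - x + 6*y**2 + 2*y - 1.
  f_x(P) = -3, f_y(P) = 59 (gradient nonzero, so P is smooth).
Step 3: tangent line at P: -3·(x − 0) + 59·(y − 3) = 0.
Expanding: -3*x + 59*y - 177 = 0.


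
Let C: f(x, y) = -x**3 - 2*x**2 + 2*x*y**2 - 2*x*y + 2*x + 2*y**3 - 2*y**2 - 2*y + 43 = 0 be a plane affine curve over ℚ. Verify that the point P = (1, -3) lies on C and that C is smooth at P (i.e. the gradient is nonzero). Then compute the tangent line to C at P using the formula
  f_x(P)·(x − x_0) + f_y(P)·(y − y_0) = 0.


Tangent line at P: 19*x + 50*y + 131 = 0.

Step 1: f(1, -3) = 0, so P lies on C.
Step 2: partial derivatives
  f_x(x, y) = -3*x**2 - 4*x + 2*y**2 - 2*y + 2, f_y(x, y) = 4*x*y - 2*x + 6*y**2 - 4*y - 2.
  f_x(P) = 19, f_y(P) = 50 (gradient nonzero, so P is smooth).
Step 3: tangent line at P: 19·(x − 1) + 50·(y − -3) = 0.
Expanding: 19*x + 50*y + 131 = 0.


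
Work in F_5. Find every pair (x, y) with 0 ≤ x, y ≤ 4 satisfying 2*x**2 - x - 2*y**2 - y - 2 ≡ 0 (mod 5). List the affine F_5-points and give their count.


Affine F_5-points: {(0, 1), (3, 1), (4, 3), (4, 4)}; count = 4.

For each of the 25 pairs (x, y) ∈ F_5², evaluate f(x, y) mod 5. Record the zeros.
  x = 0: [0↦3, 1↦0, 2↦3, 3↦2, 4↦2]  zeros at y ∈ {1}
  x = 1: [0↦4, 1↦1, 2↦4, 3↦3, 4↦3]  zeros at y ∈ ∅
  x = 2: [0↦4, 1↦1, 2↦4, 3↦3, 4↦3]  zeros at y ∈ ∅
  x = 3: [0↦3, 1↦0, 2↦3, 3↦2, 4↦2]  zeros at y ∈ {1}
  x = 4: [0↦1, 1↦3, 2↦1, 3↦0, 4↦0]  zeros at y ∈ {3, 4}
Collecting zeros: affine points = {(0, 1), (3, 1), (4, 3), (4, 4)}.
Total count |C(F_5)_aff| = 4.


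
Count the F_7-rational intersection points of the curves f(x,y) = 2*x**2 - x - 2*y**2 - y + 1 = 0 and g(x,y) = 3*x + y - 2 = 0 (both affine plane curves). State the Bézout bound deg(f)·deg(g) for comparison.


Common zeros: {(2, 3), (4, 4)}; count = 2; Bézout bound = 2.

deg(f) = 2, deg(g) = 1, so Bézout bound = 2.
Scan x ∈ F_7. For each x, list the y ∈ F_7 with f(x, y) ≡ 0 and those with g(x, y) ≡ 0 (mod 7); the common zeros in that column are the intersection.
  x = 0: f ≡ 0 at y ∈ {4, 6}; g ≡ 0 at y ∈ {2}; common: ∅.
  x = 1: f ≡ 0 at y ∈ ∅; g ≡ 0 at y ∈ {6}; common: ∅.
  x = 2: f ≡ 0 at y ∈ {0, 3}; g ≡ 0 at y ∈ {3}; common: {3}.
  x = 3: f ≡ 0 at y ∈ ∅; g ≡ 0 at y ∈ {0}; common: ∅.
  x = 4: f ≡ 0 at y ∈ {4, 6}; g ≡ 0 at y ∈ {4}; common: {4}.
  x = 5: f ≡ 0 at y ∈ ∅; g ≡ 0 at y ∈ {1}; common: ∅.
  x = 6: f ≡ 0 at y ∈ ∅; g ≡ 0 at y ∈ {5}; common: ∅.
Collecting: common zeros = {(2, 3), (4, 4)}, so the count is 2.
Comparison with the Bézout bound: 2 ≤ 2 = deg(f)·deg(g), as expected for curves with no common component (the bound is attained).


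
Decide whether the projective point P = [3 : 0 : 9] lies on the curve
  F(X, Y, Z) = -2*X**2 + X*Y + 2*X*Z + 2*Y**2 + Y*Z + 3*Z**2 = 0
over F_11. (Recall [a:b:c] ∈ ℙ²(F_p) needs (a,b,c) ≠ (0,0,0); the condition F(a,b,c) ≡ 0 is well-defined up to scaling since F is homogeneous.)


F(3,0,9) ≡ 4 (mod 11); P is NOT on the curve.

Evaluate F(3, 0, 9) term-by-term (mod 11).
  -2*X**2 ↦ -2·9·1·1 = -18
  X*Y ↦ 1·3·0·1 = 0
  2*X*Z ↦ 2·3·1·9 = 54
  2*Y**2 ↦ 2·1·0·1 = 0
  Y*Z ↦ 1·1·0·9 = 0
  3*Z**2 ↦ 3·1·1·81 = 243
Sum: F(3, 0, 9) = (-18) + (0) + (54) + (0) + (0) + (243) = 279.
Reducing mod 11: 279 ≡ 4 (mod 11).
Since F(a, b, c) ≡ 4 ≠ 0 (mod 11), P does NOT lie on the curve.


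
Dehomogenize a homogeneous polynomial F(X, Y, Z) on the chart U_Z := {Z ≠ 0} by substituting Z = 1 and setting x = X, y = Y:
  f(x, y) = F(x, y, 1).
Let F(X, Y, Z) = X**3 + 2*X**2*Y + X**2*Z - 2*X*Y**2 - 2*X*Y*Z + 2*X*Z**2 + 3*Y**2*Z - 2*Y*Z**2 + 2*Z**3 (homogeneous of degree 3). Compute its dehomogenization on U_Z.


f(x, y) = x**3 + 2*x**2*y + x**2 - 2*x*y**2 - 2*x*y + 2*x + 3*y**2 - 2*y + 2

On U_Z we set Z = 1. Each monomial c·X^i·Y^j·Z^k in F becomes c·x^i·y^j·1^k = c·x^i·y^j.
Substituting Z = 1: F(X, Y, 1) = x**3 + 2*x**2*y + x**2 - 2*x*y**2 - 2*x*y + 2*x + 3*y**2 - 2*y + 2.
Note: deg(f) ≤ deg(F) = 3; strict inequality happens when F is divisible by Z (lost terms).


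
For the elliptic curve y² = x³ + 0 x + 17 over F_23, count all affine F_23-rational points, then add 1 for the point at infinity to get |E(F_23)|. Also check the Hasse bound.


Affine points = {(1, 8), (1, 15), (2, 5), (2, 18), (4, 9), (4, 14), (5, 2), (5, 21), (6, 7), (6, 16), (8, 0), (13, 11), (13, 12), (14, 1), (14, 22), (17, 10), (17, 13), (20, 6), (20, 17), (21, 3), (21, 20), (22, 4), (22, 19)}; affine count = 23; |E(F_23)| = 24.

Discriminant check: Δ ∝ 4a³ + 27b² = 4·0³ + 27·17² = 4·0 + 27·289 ≡ 6 (mod 23). Nonzero ⇒ E is nonsingular.
For each x ∈ F_23, compute rhs = x³ + 0·x + 17 mod 23, then count y ∈ F_23 with y² ≡ rhs.
  x = 0: rhs = 17, matching y values: none (0 points).
  x = 1: rhs = 18, matching y values: 8, 15 (2 points).
  x = 2: rhs = 2, matching y values: 5, 18 (2 points).
  x = 3: rhs = 21, matching y values: none (0 points).
  x = 4: rhs = 12, matching y values: 9, 14 (2 points).
  x = 5: rhs = 4, matching y values: 2, 21 (2 points).
  x = 6: rhs = 3, matching y values: 7, 16 (2 points).
  x = 7: rhs = 15, matching y values: none (0 points).
  x = 8: rhs = 0, matching y values: 0 (1 points).
  x = 9: rhs = 10, matching y values: none (0 points).
  x = 10: rhs = 5, matching y values: none (0 points).
  x = 11: rhs = 14, matching y values: none (0 points).
  x = 12: rhs = 20, matching y values: none (0 points).
  x = 13: rhs = 6, matching y values: 11, 12 (2 points).
  x = 14: rhs = 1, matching y values: 1, 22 (2 points).
  x = 15: rhs = 11, matching y values: none (0 points).
  x = 16: rhs = 19, matching y values: none (0 points).
  x = 17: rhs = 8, matching y values: 10, 13 (2 points).
  x = 18: rhs = 7, matching y values: none (0 points).
  x = 19: rhs = 22, matching y values: none (0 points).
  x = 20: rhs = 13, matching y values: 6, 17 (2 points).
  x = 21: rhs = 9, matching y values: 3, 20 (2 points).
  x = 22: rhs = 16, matching y values: 4, 19 (2 points).
Total affine count: 23.
Full point count |E(F_23)| = 23 + 1 = 24.
Hasse bound: |24 − (23+1)| = |0| = 0 ≤ 2√23 ≈ 9.5917 ✓.


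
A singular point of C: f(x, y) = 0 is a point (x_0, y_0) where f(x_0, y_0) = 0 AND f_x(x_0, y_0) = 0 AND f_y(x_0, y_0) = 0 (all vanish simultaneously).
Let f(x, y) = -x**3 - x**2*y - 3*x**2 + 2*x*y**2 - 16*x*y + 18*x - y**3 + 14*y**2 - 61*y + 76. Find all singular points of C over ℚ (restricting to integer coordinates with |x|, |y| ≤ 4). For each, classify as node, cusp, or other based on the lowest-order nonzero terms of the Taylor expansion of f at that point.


Singular points: {(-2, 3)}; classification: cusp.

Compute partial derivatives:
  f_x = -3*x**2 - 2*x*y - 6*x + 2*y**2 - 16*y + 18.
  f_y = -x**2 + 4*x*y - 16*x - 3*y**2 + 28*y - 61.
Scan x_0 ∈ {−4, ..., 4}. For each x_0, f_y(x_0, y) is a polynomial in y; find its integer roots y ∈ {−4, ..., 4}, then test f_x and f at those candidates.
  x = -4: f_y(-4, y) = -3*y**2 + 12*y - 13; no integer root y with |y| ≤ 4.
  x = -3: f_y(-3, y) = -3*y**2 + 16*y - 22; no integer root y with |y| ≤ 4.
  x = -2: f_y(-2, y) = -3*y**2 + 20*y - 33; vanishes at y ∈ {3}. (-2, 3): f_x = 0, f = 0 — SINGULAR.
  x = -1: f_y(-1, y) = -3*y**2 + 24*y - 46; no integer root y with |y| ≤ 4.
  x = 0: f_y(0, y) = -3*y**2 + 28*y - 61; no integer root y with |y| ≤ 4.
  x = 1: f_y(1, y) = -3*y**2 + 32*y - 78; no integer root y with |y| ≤ 4.
  x = 2: f_y(2, y) = -3*y**2 + 36*y - 97; no integer root y with |y| ≤ 4.
  x = 3: f_y(3, y) = -3*y**2 + 40*y - 118; no integer root y with |y| ≤ 4.
  x = 4: f_y(4, y) = -3*y**2 + 44*y - 141; no integer root y with |y| ≤ 4.
Only singular point on the grid: (-2, 3).
Classify: substitute x = -2 + u, y = 3 + v and expand: f = -u**3 - u**2*v + 2*u*v**2 - v**3 + v**2.
No constant or linear terms (consistent with a singular point). Quadratic part: v**2. Cubic part: -u**3 - u**2*v + 2*u*v**2 - v**3.
The quadratic part v**2 is a perfect square, so there is a single (double) tangent line v = 0, i.e. y = 3. Restricting the cubic part to that line (v = 0) leaves -u**3 ≠ 0, so f is not divisible by v and the branch is v² ≈ u**3 to lowest order — this is a cusp.
Classification: cusp.


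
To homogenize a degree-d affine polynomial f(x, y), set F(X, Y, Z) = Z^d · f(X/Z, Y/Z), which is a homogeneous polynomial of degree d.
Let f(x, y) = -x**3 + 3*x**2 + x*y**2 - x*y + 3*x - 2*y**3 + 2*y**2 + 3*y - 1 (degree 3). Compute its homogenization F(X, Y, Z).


F(X, Y, Z) = -X**3 + 3*X**2*Z + X*Y**2 - X*Y*Z + 3*X*Z**2 - 2*Y**3 + 2*Y**2*Z + 3*Y*Z**2 - Z**3

deg(f) = 3.
Substitute x = X/Z, y = Y/Z into f, then multiply by Z^3.
  monomial -1·x^3·y^0 ↦ -1·X^3·Y^0·Z^0.
  monomial 3·x^2·y^0 ↦ 3·X^2·Y^0·Z^1.
  monomial 1·x^1·y^2 ↦ 1·X^1·Y^2·Z^0.
  monomial -1·x^1·y^1 ↦ -1·X^1·Y^1·Z^1.
  monomial 3·x^1·y^0 ↦ 3·X^1·Y^0·Z^2.
  monomial -2·x^0·y^3 ↦ -2·X^0·Y^3·Z^0.
  monomial 2·x^0·y^2 ↦ 2·X^0·Y^2·Z^1.
  monomial 3·x^0·y^1 ↦ 3·X^0·Y^1·Z^2.
  monomial -1·x^0·y^0 ↦ -1·X^0·Y^0·Z^3.
Collecting: F(X, Y, Z) = -X**3 + 3*X**2*Z + X*Y**2 - X*Y*Z + 3*X*Z**2 - 2*Y**3 + 2*Y**2*Z + 3*Y*Z**2 - Z**3.


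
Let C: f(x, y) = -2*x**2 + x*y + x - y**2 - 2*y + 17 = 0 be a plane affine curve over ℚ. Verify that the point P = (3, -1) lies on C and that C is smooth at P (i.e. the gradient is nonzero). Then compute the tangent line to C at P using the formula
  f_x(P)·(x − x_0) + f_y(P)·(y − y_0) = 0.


Tangent line at P: -12*x + 3*y + 39 = 0.

Step 1: f(3, -1) = 0, so P lies on C.
Step 2: partial derivatives
  f_x(x, y) = -4*x + y + 1, f_y(x, y) = x - 2*y - 2.
  f_x(P) = -12, f_y(P) = 3 (gradient nonzero, so P is smooth).
Step 3: tangent line at P: -12·(x − 3) + 3·(y − -1) = 0.
Expanding: -12*x + 3*y + 39 = 0.


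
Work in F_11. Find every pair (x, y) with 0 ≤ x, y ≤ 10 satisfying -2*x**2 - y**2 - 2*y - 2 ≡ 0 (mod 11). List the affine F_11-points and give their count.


Affine F_11-points: {(3, 4), (3, 5), (4, 10), (5, 1), (5, 8), (6, 1), (6, 8), (7, 10), (8, 4), (8, 5)}; count = 10.

For each of the 121 pairs (x, y) ∈ F_11², evaluate f(x, y) mod 11. Record the zeros.
  x = 0: [0↦9, 1↦6, 2↦1, 3↦5, 4↦7, 5↦7, 6↦5, 7↦1, 8↦6, 9↦9, 10↦10]  zeros at y ∈ ∅
  x = 1: [0↦7, 1↦4, 2↦10, 3↦3, 4↦5, 5↦5, 6↦3, 7↦10, 8↦4, 9↦7, 10↦8]  zeros at y ∈ ∅
  x = 2: [0↦1, 1↦9, 2↦4, 3↦8, 4↦10, 5↦10, 6↦8, 7↦4, 8↦9, 9↦1, 10↦2]  zeros at y ∈ ∅
  x = 3: [0↦2, 1↦10, 2↦5, 3↦9, 4↦0, 5↦0, 6↦9, 7↦5, 8↦10, 9↦2, 10↦3]  zeros at y ∈ {4, 5}
  x = 4: [0↦10, 1↦7, 2↦2, 3↦6, 4↦8, 5↦8, 6↦6, 7↦2, 8↦7, 9↦10, 10↦0]  zeros at y ∈ {10}
  x = 5: [0↦3, 1↦0, 2↦6, 3↦10, 4↦1, 5↦1, 6↦10, 7↦6, 8↦0, 9↦3, 10↦4]  zeros at y ∈ {1, 8}
  x = 6: [0↦3, 1↦0, 2↦6, 3↦10, 4↦1, 5↦1, 6↦10, 7↦6, 8↦0, 9↦3, 10↦4]  zeros at y ∈ {1, 8}
  x = 7: [0↦10, 1↦7, 2↦2, 3↦6, 4↦8, 5↦8, 6↦6, 7↦2, 8↦7, 9↦10, 10↦0]  zeros at y ∈ {10}
  x = 8: [0↦2, 1↦10, 2↦5, 3↦9, 4↦0, 5↦0, 6↦9, 7↦5, 8↦10, 9↦2, 10↦3]  zeros at y ∈ {4, 5}
  x = 9: [0↦1, 1↦9, 2↦4, 3↦8, 4↦10, 5↦10, 6↦8, 7↦4, 8↦9, 9↦1, 10↦2]  zeros at y ∈ ∅
  x = 10: [0↦7, 1↦4, 2↦10, 3↦3, 4↦5, 5↦5, 6↦3, 7↦10, 8↦4, 9↦7, 10↦8]  zeros at y ∈ ∅
Collecting zeros: affine points = {(3, 4), (3, 5), (4, 10), (5, 1), (5, 8), (6, 1), (6, 8), (7, 10), (8, 4), (8, 5)}.
Total count |C(F_11)_aff| = 10.


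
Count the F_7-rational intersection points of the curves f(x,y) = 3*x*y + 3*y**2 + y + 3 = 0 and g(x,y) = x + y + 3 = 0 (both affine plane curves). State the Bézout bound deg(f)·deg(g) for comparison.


Common zeros: {(1, 3)}; count = 1; Bézout bound = 2.

deg(f) = 2, deg(g) = 1, so Bézout bound = 2.
Scan x ∈ F_7. For each x, list the y ∈ F_7 with f(x, y) ≡ 0 and those with g(x, y) ≡ 0 (mod 7); the common zeros in that column are the intersection.
  x = 0: f ≡ 0 at y ∈ {1}; g ≡ 0 at y ∈ {4}; common: ∅.
  x = 1: f ≡ 0 at y ∈ {3, 5}; g ≡ 0 at y ∈ {3}; common: {3}.
  x = 2: f ≡ 0 at y ∈ ∅; g ≡ 0 at y ∈ {2}; common: ∅.
  x = 3: f ≡ 0 at y ∈ {2, 4}; g ≡ 0 at y ∈ {1}; common: ∅.
  x = 4: f ≡ 0 at y ∈ {6}; g ≡ 0 at y ∈ {0}; common: ∅.
  x = 5: f ≡ 0 at y ∈ ∅; g ≡ 0 at y ∈ {6}; common: ∅.
  x = 6: f ≡ 0 at y ∈ ∅; g ≡ 0 at y ∈ {5}; common: ∅.
Collecting: common zeros = {(1, 3)}, so the count is 1.
Comparison with the Bézout bound: 1 ≤ 2 = deg(f)·deg(g), as expected for curves with no common component (the affine F_7-count falls short of the bound because intersections may lie at infinity, over extension fields, or carry multiplicity).


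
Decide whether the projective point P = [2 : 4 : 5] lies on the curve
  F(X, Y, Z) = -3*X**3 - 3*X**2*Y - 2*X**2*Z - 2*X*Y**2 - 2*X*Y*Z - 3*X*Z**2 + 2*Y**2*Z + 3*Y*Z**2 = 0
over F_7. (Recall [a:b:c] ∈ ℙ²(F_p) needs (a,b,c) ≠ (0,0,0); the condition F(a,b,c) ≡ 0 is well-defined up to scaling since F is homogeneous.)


F(2,4,5) ≡ 5 (mod 7); P is NOT on the curve.

Evaluate F(2, 4, 5) term-by-term (mod 7).
  -3*X**3 ↦ -3·8·1·1 = -24
  -3*X**2*Y ↦ -3·4·4·1 = -48
  -2*X**2*Z ↦ -2·4·1·5 = -40
  -2*X*Y**2 ↦ -2·2·16·1 = -64
  -2*X*Y*Z ↦ -2·2·4·5 = -80
  -3*X*Z**2 ↦ -3·2·1·25 = -150
  2*Y**2*Z ↦ 2·1·16·5 = 160
  3*Y*Z**2 ↦ 3·1·4·25 = 300
Sum: F(2, 4, 5) = (-24) + (-48) + (-40) + (-64) + (-80) + (-150) + (160) + (300) = 54.
Reducing mod 7: 54 ≡ 5 (mod 7).
Since F(a, b, c) ≡ 5 ≠ 0 (mod 7), P does NOT lie on the curve.


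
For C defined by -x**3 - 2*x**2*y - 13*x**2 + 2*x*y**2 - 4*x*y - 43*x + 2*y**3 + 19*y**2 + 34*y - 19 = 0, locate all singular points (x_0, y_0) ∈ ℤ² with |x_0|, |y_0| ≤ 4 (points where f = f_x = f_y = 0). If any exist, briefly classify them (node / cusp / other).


Singular points: {(-3, -2)}; classification: cusp.

Compute partial derivatives:
  f_x = -3*x**2 - 4*x*y - 26*x + 2*y**2 - 4*y - 43.
  f_y = -2*x**2 + 4*x*y - 4*x + 6*y**2 + 38*y + 34.
Scan x_0 ∈ {−4, ..., 4}. For each x_0, f_y(x_0, y) is a polynomial in y; find its integer roots y ∈ {−4, ..., 4}, then test f_x and f at those candidates.
  x = -4: f_y(-4, y) = 6*y**2 + 22*y + 18; no integer root y with |y| ≤ 4.
  x = -3: f_y(-3, y) = 6*y**2 + 26*y + 28; vanishes at y ∈ {-2}. (-3, -2): f_x = 0, f = 0 — SINGULAR.
  x = -2: f_y(-2, y) = 6*y**2 + 30*y + 34; no integer root y with |y| ≤ 4.
  x = -1: f_y(-1, y) = 6*y**2 + 34*y + 36; no integer root y with |y| ≤ 4.
  x = 0: f_y(0, y) = 6*y**2 + 38*y + 34; no integer root y with |y| ≤ 4.
  x = 1: f_y(1, y) = 6*y**2 + 42*y + 28; no integer root y with |y| ≤ 4.
  x = 2: f_y(2, y) = 6*y**2 + 46*y + 18; no integer root y with |y| ≤ 4.
  x = 3: f_y(3, y) = 6*y**2 + 50*y + 4; no integer root y with |y| ≤ 4.
  x = 4: f_y(4, y) = 6*y**2 + 54*y - 14; no integer root y with |y| ≤ 4.
Only singular point on the grid: (-3, -2).
Classify: substitute x = -3 + u, y = -2 + v and expand: f = -u**3 - 2*u**2*v + 2*u*v**2 + 2*v**3 + v**2.
No constant or linear terms (consistent with a singular point). Quadratic part: v**2. Cubic part: -u**3 - 2*u**2*v + 2*u*v**2 + 2*v**3.
The quadratic part v**2 is a perfect square, so there is a single (double) tangent line v = 0, i.e. y = -2. Restricting the cubic part to that line (v = 0) leaves -u**3 ≠ 0, so f is not divisible by v and the branch is v² ≈ u**3 to lowest order — this is a cusp.
Classification: cusp.


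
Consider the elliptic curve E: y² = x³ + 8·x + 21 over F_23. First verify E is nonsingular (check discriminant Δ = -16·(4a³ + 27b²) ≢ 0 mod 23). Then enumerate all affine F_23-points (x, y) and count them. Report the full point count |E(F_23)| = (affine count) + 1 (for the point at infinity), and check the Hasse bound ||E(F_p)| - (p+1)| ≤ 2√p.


Affine points = {(3, 7), (3, 16), (4, 5), (4, 18), (5, 5), (5, 18), (6, 3), (6, 20), (7, 11), (7, 12), (14, 5), (14, 18), (16, 6), (16, 17), (20, 4), (20, 19), (22, 9), (22, 14)}; affine count = 18; |E(F_23)| = 19.

Discriminant check: Δ ∝ 4a³ + 27b² = 4·8³ + 27·21² = 4·512 + 27·441 ≡ 17 (mod 23). Nonzero ⇒ E is nonsingular.
For each x ∈ F_23, compute rhs = x³ + 8·x + 21 mod 23, then count y ∈ F_23 with y² ≡ rhs.
  x = 0: rhs = 21, matching y values: none (0 points).
  x = 1: rhs = 7, matching y values: none (0 points).
  x = 2: rhs = 22, matching y values: none (0 points).
  x = 3: rhs = 3, matching y values: 7, 16 (2 points).
  x = 4: rhs = 2, matching y values: 5, 18 (2 points).
  x = 5: rhs = 2, matching y values: 5, 18 (2 points).
  x = 6: rhs = 9, matching y values: 3, 20 (2 points).
  x = 7: rhs = 6, matching y values: 11, 12 (2 points).
  x = 8: rhs = 22, matching y values: none (0 points).
  x = 9: rhs = 17, matching y values: none (0 points).
  x = 10: rhs = 20, matching y values: none (0 points).
  x = 11: rhs = 14, matching y values: none (0 points).
  x = 12: rhs = 5, matching y values: none (0 points).
  x = 13: rhs = 22, matching y values: none (0 points).
  x = 14: rhs = 2, matching y values: 5, 18 (2 points).
  x = 15: rhs = 20, matching y values: none (0 points).
  x = 16: rhs = 13, matching y values: 6, 17 (2 points).
  x = 17: rhs = 10, matching y values: none (0 points).
  x = 18: rhs = 17, matching y values: none (0 points).
  x = 19: rhs = 17, matching y values: none (0 points).
  x = 20: rhs = 16, matching y values: 4, 19 (2 points).
  x = 21: rhs = 20, matching y values: none (0 points).
  x = 22: rhs = 12, matching y values: 9, 14 (2 points).
Total affine count: 18.
Full point count |E(F_23)| = 18 + 1 = 19.
Hasse bound: |19 − (23+1)| = |-5| = 5 ≤ 2√23 ≈ 9.5917 ✓.


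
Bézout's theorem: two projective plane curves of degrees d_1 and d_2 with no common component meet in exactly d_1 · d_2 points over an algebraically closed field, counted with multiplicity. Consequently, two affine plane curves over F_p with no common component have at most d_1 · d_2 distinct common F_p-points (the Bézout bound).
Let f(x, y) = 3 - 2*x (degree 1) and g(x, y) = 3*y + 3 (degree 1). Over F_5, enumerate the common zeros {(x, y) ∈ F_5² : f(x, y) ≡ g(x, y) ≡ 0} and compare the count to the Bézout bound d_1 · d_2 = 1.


Common zeros: {(4, 4)}; count = 1; Bézout bound = 1.

deg(f) = 1, deg(g) = 1, so Bézout bound = 1.
Scan x ∈ F_5. For each x, list the y ∈ F_5 with f(x, y) ≡ 0 and those with g(x, y) ≡ 0 (mod 5); the common zeros in that column are the intersection.
  x = 0: f ≡ 0 at y ∈ ∅; g ≡ 0 at y ∈ {4}; common: ∅.
  x = 1: f ≡ 0 at y ∈ ∅; g ≡ 0 at y ∈ {4}; common: ∅.
  x = 2: f ≡ 0 at y ∈ ∅; g ≡ 0 at y ∈ {4}; common: ∅.
  x = 3: f ≡ 0 at y ∈ ∅; g ≡ 0 at y ∈ {4}; common: ∅.
  x = 4: f ≡ 0 at y ∈ {0, 1, 2, 3, 4}; g ≡ 0 at y ∈ {4}; common: {4}.
Collecting: common zeros = {(4, 4)}, so the count is 1.
Comparison with the Bézout bound: 1 ≤ 1 = deg(f)·deg(g), as expected for curves with no common component (the bound is attained).


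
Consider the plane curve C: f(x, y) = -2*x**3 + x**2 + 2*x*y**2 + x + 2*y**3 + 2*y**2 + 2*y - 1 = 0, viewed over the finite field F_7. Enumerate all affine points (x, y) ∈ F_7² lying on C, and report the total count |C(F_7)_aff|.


Affine F_7-points: {(0, 3), (1, 1), (1, 2), (2, 5), (4, 2), (6, 2)}; count = 6.

For each of the 49 pairs (x, y) ∈ F_7², evaluate f(x, y) mod 7. Record the zeros.
  x = 0: [0↦6, 1↦5, 2↦6, 3↦0, 4↦6, 5↦1, 6↦4]  zeros at y ∈ {3}
  x = 1: [0↦6, 1↦0, 2↦0, 3↦4, 4↦3, 5↦2, 6↦6]  zeros at y ∈ {1, 2}
  x = 2: [0↦3, 1↦6, 2↦5, 3↦5, 4↦4, 5↦0, 6↦5]  zeros at y ∈ {5}
  x = 3: [0↦6, 1↦4, 2↦2, 3↦5, 4↦4, 5↦4, 6↦3]  zeros at y ∈ ∅
  x = 4: [0↦3, 1↦3, 2↦0, 3↦6, 4↦5, 5↦2, 6↦2]  zeros at y ∈ {2}
  x = 5: [0↦3, 1↦5, 2↦1, 3↦3, 4↦2, 5↦3, 6↦4]  zeros at y ∈ ∅
  x = 6: [0↦1, 1↦5, 2↦0, 3↦5, 4↦4, 5↦2, 6↦4]  zeros at y ∈ {2}
Collecting zeros: affine points = {(0, 3), (1, 1), (1, 2), (2, 5), (4, 2), (6, 2)}.
Total count |C(F_7)_aff| = 6.


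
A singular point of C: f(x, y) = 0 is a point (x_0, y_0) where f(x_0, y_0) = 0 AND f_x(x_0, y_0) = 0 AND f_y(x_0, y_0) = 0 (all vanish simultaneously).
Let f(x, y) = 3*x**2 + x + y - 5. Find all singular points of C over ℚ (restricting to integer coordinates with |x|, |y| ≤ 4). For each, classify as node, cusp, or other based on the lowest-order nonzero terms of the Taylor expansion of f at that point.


No singular points in the scanned grid; C is smooth there.

Compute partial derivatives:
  f_x = 6*x + 1.
  f_y = 1.
f_y = 1 is a nonzero constant, so f_y never vanishes: no point (x, y) can satisfy f = f_x = f_y = 0. In particular no (x, y) ∈ {−4, ..., 4}² is singular; the curve is smooth.


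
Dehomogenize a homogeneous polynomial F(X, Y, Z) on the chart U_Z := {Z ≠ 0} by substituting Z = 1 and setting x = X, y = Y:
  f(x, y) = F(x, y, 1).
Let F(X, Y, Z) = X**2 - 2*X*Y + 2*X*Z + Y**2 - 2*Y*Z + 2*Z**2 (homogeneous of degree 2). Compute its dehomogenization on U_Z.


f(x, y) = x**2 - 2*x*y + 2*x + y**2 - 2*y + 2

On U_Z we set Z = 1. Each monomial c·X^i·Y^j·Z^k in F becomes c·x^i·y^j·1^k = c·x^i·y^j.
Substituting Z = 1: F(X, Y, 1) = x**2 - 2*x*y + 2*x + y**2 - 2*y + 2.
Note: deg(f) ≤ deg(F) = 2; strict inequality happens when F is divisible by Z (lost terms).


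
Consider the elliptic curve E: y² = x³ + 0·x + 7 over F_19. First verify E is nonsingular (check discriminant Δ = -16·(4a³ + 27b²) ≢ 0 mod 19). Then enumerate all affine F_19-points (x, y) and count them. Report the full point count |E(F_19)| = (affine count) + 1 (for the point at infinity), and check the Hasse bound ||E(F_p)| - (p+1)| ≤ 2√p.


Affine points = {(0, 8), (0, 11), (8, 5), (8, 14), (10, 0), (12, 5), (12, 14), (13, 0), (15, 0), (18, 5), (18, 14)}; affine count = 11; |E(F_19)| = 12.

Discriminant check: Δ ∝ 4a³ + 27b² = 4·0³ + 27·7² = 4·0 + 27·49 ≡ 12 (mod 19). Nonzero ⇒ E is nonsingular.
For each x ∈ F_19, compute rhs = x³ + 0·x + 7 mod 19, then count y ∈ F_19 with y² ≡ rhs.
  x = 0: rhs = 7, matching y values: 8, 11 (2 points).
  x = 1: rhs = 8, matching y values: none (0 points).
  x = 2: rhs = 15, matching y values: none (0 points).
  x = 3: rhs = 15, matching y values: none (0 points).
  x = 4: rhs = 14, matching y values: none (0 points).
  x = 5: rhs = 18, matching y values: none (0 points).
  x = 6: rhs = 14, matching y values: none (0 points).
  x = 7: rhs = 8, matching y values: none (0 points).
  x = 8: rhs = 6, matching y values: 5, 14 (2 points).
  x = 9: rhs = 14, matching y values: none (0 points).
  x = 10: rhs = 0, matching y values: 0 (1 points).
  x = 11: rhs = 8, matching y values: none (0 points).
  x = 12: rhs = 6, matching y values: 5, 14 (2 points).
  x = 13: rhs = 0, matching y values: 0 (1 points).
  x = 14: rhs = 15, matching y values: none (0 points).
  x = 15: rhs = 0, matching y values: 0 (1 points).
  x = 16: rhs = 18, matching y values: none (0 points).
  x = 17: rhs = 18, matching y values: none (0 points).
  x = 18: rhs = 6, matching y values: 5, 14 (2 points).
Total affine count: 11.
Full point count |E(F_19)| = 11 + 1 = 12.
Hasse bound: |12 − (19+1)| = |-8| = 8 ≤ 2√19 ≈ 8.7178 ✓.


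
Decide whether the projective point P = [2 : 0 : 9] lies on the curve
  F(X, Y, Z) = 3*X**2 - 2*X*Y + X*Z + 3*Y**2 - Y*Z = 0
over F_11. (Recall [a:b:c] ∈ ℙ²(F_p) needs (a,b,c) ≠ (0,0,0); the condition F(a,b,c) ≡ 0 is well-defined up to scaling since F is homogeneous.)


F(2,0,9) ≡ 8 (mod 11); P is NOT on the curve.

Evaluate F(2, 0, 9) term-by-term (mod 11).
  3*X**2 ↦ 3·4·1·1 = 12
  -2*X*Y ↦ -2·2·0·1 = 0
  X*Z ↦ 1·2·1·9 = 18
  3*Y**2 ↦ 3·1·0·1 = 0
  -Y*Z ↦ -1·1·0·9 = 0
Sum: F(2, 0, 9) = (12) + (0) + (18) + (0) + (0) = 30.
Reducing mod 11: 30 ≡ 8 (mod 11).
Since F(a, b, c) ≡ 8 ≠ 0 (mod 11), P does NOT lie on the curve.


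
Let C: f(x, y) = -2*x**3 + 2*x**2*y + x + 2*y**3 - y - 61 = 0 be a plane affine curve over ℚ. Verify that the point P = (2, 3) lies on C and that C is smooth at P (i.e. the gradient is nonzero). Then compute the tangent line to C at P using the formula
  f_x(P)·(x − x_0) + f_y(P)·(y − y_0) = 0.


Tangent line at P: x + 61*y - 185 = 0.

Step 1: f(2, 3) = 0, so P lies on C.
Step 2: partial derivatives
  f_x(x, y) = -6*x**2 + 4*x*y + 1, f_y(x, y) = 2*x**2 + 6*y**2 - 1.
  f_x(P) = 1, f_y(P) = 61 (gradient nonzero, so P is smooth).
Step 3: tangent line at P: 1·(x − 2) + 61·(y − 3) = 0.
Expanding: x + 61*y - 185 = 0.


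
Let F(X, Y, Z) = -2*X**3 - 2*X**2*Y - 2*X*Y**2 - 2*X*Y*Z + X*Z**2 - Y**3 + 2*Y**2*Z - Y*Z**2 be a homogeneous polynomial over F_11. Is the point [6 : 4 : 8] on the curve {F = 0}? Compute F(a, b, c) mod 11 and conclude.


F(6,4,8) ≡ 3 (mod 11); P is NOT on the curve.

Evaluate F(6, 4, 8) term-by-term (mod 11).
  -2*X**3 ↦ -2·216·1·1 = -432
  -2*X**2*Y ↦ -2·36·4·1 = -288
  -2*X*Y**2 ↦ -2·6·16·1 = -192
  -2*X*Y*Z ↦ -2·6·4·8 = -384
  X*Z**2 ↦ 1·6·1·64 = 384
  -Y**3 ↦ -1·1·64·1 = -64
  2*Y**2*Z ↦ 2·1·16·8 = 256
  -Y*Z**2 ↦ -1·1·4·64 = -256
Sum: F(6, 4, 8) = (-432) + (-288) + (-192) + (-384) + (384) + (-64) + (256) + (-256) = -976.
Reducing mod 11: -976 ≡ 3 (mod 11).
Since F(a, b, c) ≡ 3 ≠ 0 (mod 11), P does NOT lie on the curve.


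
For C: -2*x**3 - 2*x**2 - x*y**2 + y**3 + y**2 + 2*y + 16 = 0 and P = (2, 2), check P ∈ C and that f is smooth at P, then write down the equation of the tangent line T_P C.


Tangent line at P: -36*x + 10*y + 52 = 0.

Step 1: f(2, 2) = 0, so P lies on C.
Step 2: partial derivatives
  f_x(x, y) = -6*x**2 - 4*x - y**2, f_y(x, y) = -2*x*y + 3*y**2 + 2*y + 2.
  f_x(P) = -36, f_y(P) = 10 (gradient nonzero, so P is smooth).
Step 3: tangent line at P: -36·(x − 2) + 10·(y − 2) = 0.
Expanding: -36*x + 10*y + 52 = 0.
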